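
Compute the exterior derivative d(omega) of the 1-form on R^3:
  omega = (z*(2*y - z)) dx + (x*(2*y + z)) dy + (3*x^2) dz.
d(omega) = (2*y - z) dx ∧ dy + (6*x - 2*y + 2*z) dx ∧ dz + (-x) dy ∧ dz

For a 1-form omega = sum_i f_i dx_i, the exterior derivative is
  d(omega) = sum_{i < j} (∂f_j/∂x_i - ∂f_i/∂x_j) dx_i ∧ dx_j.
  coefficient of dx ∧ dy: ∂f_2/∂x - ∂f_1/∂y = ∂(x*(2*y + z))/∂x - ∂(z*(2*y - z))/∂y = 2*y - z
  coefficient of dx ∧ dz: ∂f_3/∂x - ∂f_1/∂z = ∂(3*x^2)/∂x - ∂(z*(2*y - z))/∂z = 6*x - 2*y + 2*z
  coefficient of dy ∧ dz: ∂f_3/∂y - ∂f_2/∂z = ∂(3*x^2)/∂y - ∂(x*(2*y + z))/∂z = -x
Assembling: d(omega) = (2*y - z) dx ∧ dy + (6*x - 2*y + 2*z) dx ∧ dz + (-x) dy ∧ dz.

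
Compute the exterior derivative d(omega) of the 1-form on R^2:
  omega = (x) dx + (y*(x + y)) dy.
d(omega) = (y) dx ∧ dy

For a 1-form omega = sum_i f_i dx_i, the exterior derivative is
  d(omega) = sum_{i < j} (∂f_j/∂x_i - ∂f_i/∂x_j) dx_i ∧ dx_j.
  coefficient of dx ∧ dy: ∂f_2/∂x - ∂f_1/∂y = ∂(y*(x + y))/∂x - ∂(x)/∂y = y
Assembling: d(omega) = (y) dx ∧ dy.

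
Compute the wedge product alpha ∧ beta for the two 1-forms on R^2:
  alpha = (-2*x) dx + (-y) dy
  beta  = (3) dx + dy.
alpha ∧ beta = (-2*x + 3*y) dx ∧ dy

Distribute the wedge, using dx_i ∧ dx_j = -dx_j ∧ dx_i and dx_i ∧ dx_i = 0. For each pair (i, j) with i < j, the coefficient of dx_i ∧ dx_j in alpha ∧ beta is (alpha_i * beta_j - alpha_j * beta_i). Collecting: alpha ∧ beta = (-2*x + 3*y) dx ∧ dy.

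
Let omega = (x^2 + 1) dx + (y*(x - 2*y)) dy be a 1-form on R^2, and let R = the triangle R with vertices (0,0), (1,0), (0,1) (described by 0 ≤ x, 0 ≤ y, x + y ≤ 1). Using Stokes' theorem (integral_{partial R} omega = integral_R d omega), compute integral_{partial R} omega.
integral_(partial R) omega = 1/6

Stokes: integral_partial_R omega = integral_R d omega with d omega = (∂Q/∂x - ∂P/∂y) dx ∧ dy.
  ∂Q/∂x = y
  ∂P/∂y = 0
  integrand = ∂Q/∂x - ∂P/∂y = y.
Integrating over R: integral_0^1 integral_0^{1-x} (y) dy dx = 1/6.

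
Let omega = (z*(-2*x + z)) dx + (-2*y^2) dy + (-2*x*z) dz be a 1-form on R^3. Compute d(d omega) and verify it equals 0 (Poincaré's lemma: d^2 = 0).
d(d omega) = 0

Step 1: d omega = sum_{i<j} (∂f_j/∂x_i - ∂f_i/∂x_j) dx_i ∧ dx_j:
  coeff of dx ∧ dy: 0
  coeff of dx ∧ dz: 2*x - 4*z
  coeff of dy ∧ dz: 0
Step 2: Apply d again to each 2-form coefficient. The only possible 3-form in R^3 is dx ∧ dy ∧ dz, with coefficient
  ∂(coeff of dy∧dz)/∂x - ∂(coeff of dx∧dz)/∂y + ∂(coeff of dx∧dy)/∂z
  = ∂/∂x (0) - ∂/∂y (2*x - 4*z) + ∂/∂z (0).
Each of these terms simplifies to sums of mixed partials that cancel in pairs. The result is 0 (by equality of mixed partials for smooth functions — Schwarz / Clairaut).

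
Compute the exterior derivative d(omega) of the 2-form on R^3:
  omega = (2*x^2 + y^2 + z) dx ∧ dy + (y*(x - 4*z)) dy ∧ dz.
d(omega) = (y + 1) dx ∧ dy ∧ dz

For a 2-form omega = sum_{i<j} g_{ij} dx_i ∧ dx_j, the exterior derivative is
  d(omega) = sum_{i<j} d(g_{ij}) ∧ dx_i ∧ dx_j = sum_{i<j, k} (∂g_{ij}/∂x_k) dx_k ∧ dx_i ∧ dx_j.
Expand each term, using dx_k ∧ dx_i ∧ dx_j = sgn(permutation) dx_{(a)} ∧ dx_{(b)} ∧ dx_{(c)} with (a < b < c) sorted:
  d(2*x^2 + y^2 + z) includes (∂/∂z)(2*x^2 + y^2 + z) dz = (1) dz, which multiplied by dx ∧ dy gives (1) dx ∧ dy ∧ dz
  d(y*(x - 4*z)) includes (∂/∂x)(y*(x - 4*z)) dx = (y) dx, which multiplied by dy ∧ dz gives (y) dx ∧ dy ∧ dz
Collecting like 3-forms: d(omega) = (y + 1) dx ∧ dy ∧ dz.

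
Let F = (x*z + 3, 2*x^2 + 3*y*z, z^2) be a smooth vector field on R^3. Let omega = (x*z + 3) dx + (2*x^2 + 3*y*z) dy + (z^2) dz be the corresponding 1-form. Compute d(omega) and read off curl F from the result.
d(omega) = (-3*y) dy ∧ dz + (x) dz ∧ dx + (4*x) dx ∧ dy; curl F = (-3*y, x, 4*x)

d omega = sum_{i<j} (∂f_j/∂x_i - ∂f_i/∂x_j) dx_i ∧ dx_j. Under the identification (dy ∧ dz, dz ∧ dx, dx ∧ dy) ↔ (e_x, e_y, e_z), the coefficients are exactly the components of curl F. Compute:
  ∂R/∂y - ∂Q/∂z = (0) - (3*y) = -3*y
  ∂P/∂z - ∂R/∂x = (x) - (0) = x
  ∂Q/∂x - ∂P/∂y = (4*x) - (0) = 4*x.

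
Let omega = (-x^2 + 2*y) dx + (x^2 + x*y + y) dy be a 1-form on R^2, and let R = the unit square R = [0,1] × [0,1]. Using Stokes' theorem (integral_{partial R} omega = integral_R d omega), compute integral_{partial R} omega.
integral_(partial R) omega = -1/2

Stokes: integral_partial_R omega = integral_R d omega with d omega = (∂Q/∂x - ∂P/∂y) dx ∧ dy.
  ∂Q/∂x = 2*x + y
  ∂P/∂y = 2
  integrand = ∂Q/∂x - ∂P/∂y = 2*x + y - 2.
Integrating over R: integral_0^1 integral_0^1 (2*x + y - 2) dx dy = -1/2.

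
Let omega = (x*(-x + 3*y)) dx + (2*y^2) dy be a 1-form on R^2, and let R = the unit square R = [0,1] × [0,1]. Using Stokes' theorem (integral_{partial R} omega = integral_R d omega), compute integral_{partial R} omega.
integral_(partial R) omega = -3/2

Stokes: integral_partial_R omega = integral_R d omega with d omega = (∂Q/∂x - ∂P/∂y) dx ∧ dy.
  ∂Q/∂x = 0
  ∂P/∂y = 3*x
  integrand = ∂Q/∂x - ∂P/∂y = -3*x.
Integrating over R: integral_0^1 integral_0^1 (-3*x) dx dy = -3/2.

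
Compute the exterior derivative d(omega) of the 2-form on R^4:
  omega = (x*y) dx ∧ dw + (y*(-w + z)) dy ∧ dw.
d(omega) = (-x) dx ∧ dy ∧ dw + (-y) dy ∧ dz ∧ dw

For a 2-form omega = sum_{i<j} g_{ij} dx_i ∧ dx_j, the exterior derivative is
  d(omega) = sum_{i<j} d(g_{ij}) ∧ dx_i ∧ dx_j = sum_{i<j, k} (∂g_{ij}/∂x_k) dx_k ∧ dx_i ∧ dx_j.
Expand each term, using dx_k ∧ dx_i ∧ dx_j = sgn(permutation) dx_{(a)} ∧ dx_{(b)} ∧ dx_{(c)} with (a < b < c) sorted:
  d(x*y) includes (∂/∂y)(x*y) dy = (x) dy, which multiplied by dx ∧ dw gives (-x) dx ∧ dy ∧ dw
  d(y*(-w + z)) includes (∂/∂z)(y*(-w + z)) dz = (y) dz, which multiplied by dy ∧ dw gives (-y) dy ∧ dz ∧ dw
Collecting like 3-forms: d(omega) = (-x) dx ∧ dy ∧ dw + (-y) dy ∧ dz ∧ dw.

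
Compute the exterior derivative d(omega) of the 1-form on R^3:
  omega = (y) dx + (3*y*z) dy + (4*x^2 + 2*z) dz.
d(omega) = (-1) dx ∧ dy + (8*x) dx ∧ dz + (-3*y) dy ∧ dz

For a 1-form omega = sum_i f_i dx_i, the exterior derivative is
  d(omega) = sum_{i < j} (∂f_j/∂x_i - ∂f_i/∂x_j) dx_i ∧ dx_j.
  coefficient of dx ∧ dy: ∂f_2/∂x - ∂f_1/∂y = ∂(3*y*z)/∂x - ∂(y)/∂y = -1
  coefficient of dx ∧ dz: ∂f_3/∂x - ∂f_1/∂z = ∂(4*x^2 + 2*z)/∂x - ∂(y)/∂z = 8*x
  coefficient of dy ∧ dz: ∂f_3/∂y - ∂f_2/∂z = ∂(4*x^2 + 2*z)/∂y - ∂(3*y*z)/∂z = -3*y
Assembling: d(omega) = (-1) dx ∧ dy + (8*x) dx ∧ dz + (-3*y) dy ∧ dz.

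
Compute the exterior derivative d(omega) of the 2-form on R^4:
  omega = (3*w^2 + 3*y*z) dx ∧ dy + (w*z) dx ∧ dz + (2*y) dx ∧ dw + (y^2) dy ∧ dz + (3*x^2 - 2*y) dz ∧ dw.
d(omega) = (3*y) dx ∧ dy ∧ dz + (6*w - 2) dx ∧ dy ∧ dw + (6*x + z) dx ∧ dz ∧ dw + (-2) dy ∧ dz ∧ dw

For a 2-form omega = sum_{i<j} g_{ij} dx_i ∧ dx_j, the exterior derivative is
  d(omega) = sum_{i<j} d(g_{ij}) ∧ dx_i ∧ dx_j = sum_{i<j, k} (∂g_{ij}/∂x_k) dx_k ∧ dx_i ∧ dx_j.
Expand each term, using dx_k ∧ dx_i ∧ dx_j = sgn(permutation) dx_{(a)} ∧ dx_{(b)} ∧ dx_{(c)} with (a < b < c) sorted:
  d(3*w^2 + 3*y*z) includes (∂/∂z)(3*w^2 + 3*y*z) dz = (3*y) dz, which multiplied by dx ∧ dy gives (3*y) dx ∧ dy ∧ dz
  d(3*w^2 + 3*y*z) includes (∂/∂w)(3*w^2 + 3*y*z) dw = (6*w) dw, which multiplied by dx ∧ dy gives (6*w) dx ∧ dy ∧ dw
  d(w*z) includes (∂/∂w)(w*z) dw = (z) dw, which multiplied by dx ∧ dz gives (z) dx ∧ dz ∧ dw
  d(2*y) includes (∂/∂y)(2*y) dy = (2) dy, which multiplied by dx ∧ dw gives (-2) dx ∧ dy ∧ dw
  d(3*x^2 - 2*y) includes (∂/∂x)(3*x^2 - 2*y) dx = (6*x) dx, which multiplied by dz ∧ dw gives (6*x) dx ∧ dz ∧ dw
  d(3*x^2 - 2*y) includes (∂/∂y)(3*x^2 - 2*y) dy = (-2) dy, which multiplied by dz ∧ dw gives (-2) dy ∧ dz ∧ dw
Collecting like 3-forms: d(omega) = (3*y) dx ∧ dy ∧ dz + (6*w - 2) dx ∧ dy ∧ dw + (6*x + z) dx ∧ dz ∧ dw + (-2) dy ∧ dz ∧ dw.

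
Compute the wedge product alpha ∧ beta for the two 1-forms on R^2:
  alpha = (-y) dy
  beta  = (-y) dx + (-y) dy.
alpha ∧ beta = (-y^2) dx ∧ dy

Distribute the wedge, using dx_i ∧ dx_j = -dx_j ∧ dx_i and dx_i ∧ dx_i = 0. For each pair (i, j) with i < j, the coefficient of dx_i ∧ dx_j in alpha ∧ beta is (alpha_i * beta_j - alpha_j * beta_i). Collecting: alpha ∧ beta = (-y^2) dx ∧ dy.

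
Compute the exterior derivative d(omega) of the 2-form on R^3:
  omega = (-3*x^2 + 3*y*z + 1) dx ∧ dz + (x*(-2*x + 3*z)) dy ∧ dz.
d(omega) = (-4*x) dx ∧ dy ∧ dz

For a 2-form omega = sum_{i<j} g_{ij} dx_i ∧ dx_j, the exterior derivative is
  d(omega) = sum_{i<j} d(g_{ij}) ∧ dx_i ∧ dx_j = sum_{i<j, k} (∂g_{ij}/∂x_k) dx_k ∧ dx_i ∧ dx_j.
Expand each term, using dx_k ∧ dx_i ∧ dx_j = sgn(permutation) dx_{(a)} ∧ dx_{(b)} ∧ dx_{(c)} with (a < b < c) sorted:
  d(-3*x^2 + 3*y*z + 1) includes (∂/∂y)(-3*x^2 + 3*y*z + 1) dy = (3*z) dy, which multiplied by dx ∧ dz gives (-3*z) dx ∧ dy ∧ dz
  d(x*(-2*x + 3*z)) includes (∂/∂x)(x*(-2*x + 3*z)) dx = (-4*x + 3*z) dx, which multiplied by dy ∧ dz gives (-4*x + 3*z) dx ∧ dy ∧ dz
Collecting like 3-forms: d(omega) = (-4*x) dx ∧ dy ∧ dz.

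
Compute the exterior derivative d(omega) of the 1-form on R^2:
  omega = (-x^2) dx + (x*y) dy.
d(omega) = (y) dx ∧ dy

For a 1-form omega = sum_i f_i dx_i, the exterior derivative is
  d(omega) = sum_{i < j} (∂f_j/∂x_i - ∂f_i/∂x_j) dx_i ∧ dx_j.
  coefficient of dx ∧ dy: ∂f_2/∂x - ∂f_1/∂y = ∂(x*y)/∂x - ∂(-x^2)/∂y = y
Assembling: d(omega) = (y) dx ∧ dy.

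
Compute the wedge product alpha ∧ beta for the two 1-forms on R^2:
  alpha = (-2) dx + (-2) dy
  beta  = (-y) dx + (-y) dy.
alpha ∧ beta = 0

Distribute the wedge, using dx_i ∧ dx_j = -dx_j ∧ dx_i and dx_i ∧ dx_i = 0. For each pair (i, j) with i < j, the coefficient of dx_i ∧ dx_j in alpha ∧ beta is (alpha_i * beta_j - alpha_j * beta_i). Collecting: alpha ∧ beta = 0.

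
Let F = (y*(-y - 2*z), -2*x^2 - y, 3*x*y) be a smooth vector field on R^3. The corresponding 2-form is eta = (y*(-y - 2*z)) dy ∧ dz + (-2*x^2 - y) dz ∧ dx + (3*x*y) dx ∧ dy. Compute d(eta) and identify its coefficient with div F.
d(eta) = (-1) dx ∧ dy ∧ dz; div F = -1

For a 2-form in R^3 of the form above, applying d gives a 3-form with coefficient ∂P/∂x + ∂Q/∂y + ∂R/∂z:
  ∂P/∂x = 0
  ∂Q/∂y = -1
  ∂R/∂z = 0
Sum = -1, which is exactly div F.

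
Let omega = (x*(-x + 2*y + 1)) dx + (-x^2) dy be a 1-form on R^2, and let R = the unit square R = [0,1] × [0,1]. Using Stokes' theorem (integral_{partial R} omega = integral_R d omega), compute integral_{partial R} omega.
integral_(partial R) omega = -2

Stokes: integral_partial_R omega = integral_R d omega with d omega = (∂Q/∂x - ∂P/∂y) dx ∧ dy.
  ∂Q/∂x = -2*x
  ∂P/∂y = 2*x
  integrand = ∂Q/∂x - ∂P/∂y = -4*x.
Integrating over R: integral_0^1 integral_0^1 (-4*x) dx dy = -2.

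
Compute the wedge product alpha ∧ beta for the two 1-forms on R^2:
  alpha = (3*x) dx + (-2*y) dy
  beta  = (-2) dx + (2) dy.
alpha ∧ beta = (6*x - 4*y) dx ∧ dy

Distribute the wedge, using dx_i ∧ dx_j = -dx_j ∧ dx_i and dx_i ∧ dx_i = 0. For each pair (i, j) with i < j, the coefficient of dx_i ∧ dx_j in alpha ∧ beta is (alpha_i * beta_j - alpha_j * beta_i). Collecting: alpha ∧ beta = (6*x - 4*y) dx ∧ dy.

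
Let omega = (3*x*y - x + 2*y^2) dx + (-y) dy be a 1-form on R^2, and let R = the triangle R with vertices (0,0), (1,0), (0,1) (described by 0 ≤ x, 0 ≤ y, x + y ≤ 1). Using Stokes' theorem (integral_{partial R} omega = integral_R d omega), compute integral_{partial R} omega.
integral_(partial R) omega = -7/6

Stokes: integral_partial_R omega = integral_R d omega with d omega = (∂Q/∂x - ∂P/∂y) dx ∧ dy.
  ∂Q/∂x = 0
  ∂P/∂y = 3*x + 4*y
  integrand = ∂Q/∂x - ∂P/∂y = -3*x - 4*y.
Integrating over R: integral_0^1 integral_0^{1-x} (-3*x - 4*y) dy dx = -7/6.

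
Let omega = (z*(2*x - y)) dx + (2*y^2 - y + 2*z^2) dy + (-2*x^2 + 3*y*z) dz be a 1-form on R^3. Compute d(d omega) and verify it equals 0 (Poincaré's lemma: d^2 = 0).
d(d omega) = 0

Step 1: d omega = sum_{i<j} (∂f_j/∂x_i - ∂f_i/∂x_j) dx_i ∧ dx_j:
  coeff of dx ∧ dy: z
  coeff of dx ∧ dz: -6*x + y
  coeff of dy ∧ dz: -z
Step 2: Apply d again to each 2-form coefficient. The only possible 3-form in R^3 is dx ∧ dy ∧ dz, with coefficient
  ∂(coeff of dy∧dz)/∂x - ∂(coeff of dx∧dz)/∂y + ∂(coeff of dx∧dy)/∂z
  = ∂/∂x (-z) - ∂/∂y (-6*x + y) + ∂/∂z (z).
Each of these terms simplifies to sums of mixed partials that cancel in pairs. The result is 0 (by equality of mixed partials for smooth functions — Schwarz / Clairaut).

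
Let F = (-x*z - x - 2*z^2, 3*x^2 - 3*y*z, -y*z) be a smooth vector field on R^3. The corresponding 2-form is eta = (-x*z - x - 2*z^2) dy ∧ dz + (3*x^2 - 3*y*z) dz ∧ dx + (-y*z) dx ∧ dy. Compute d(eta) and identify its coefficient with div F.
d(eta) = (-y - 4*z - 1) dx ∧ dy ∧ dz; div F = -y - 4*z - 1

For a 2-form in R^3 of the form above, applying d gives a 3-form with coefficient ∂P/∂x + ∂Q/∂y + ∂R/∂z:
  ∂P/∂x = -z - 1
  ∂Q/∂y = -3*z
  ∂R/∂z = -y
Sum = -y - 4*z - 1, which is exactly div F.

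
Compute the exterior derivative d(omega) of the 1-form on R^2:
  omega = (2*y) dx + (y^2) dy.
d(omega) = (-2) dx ∧ dy

For a 1-form omega = sum_i f_i dx_i, the exterior derivative is
  d(omega) = sum_{i < j} (∂f_j/∂x_i - ∂f_i/∂x_j) dx_i ∧ dx_j.
  coefficient of dx ∧ dy: ∂f_2/∂x - ∂f_1/∂y = ∂(y^2)/∂x - ∂(2*y)/∂y = -2
Assembling: d(omega) = (-2) dx ∧ dy.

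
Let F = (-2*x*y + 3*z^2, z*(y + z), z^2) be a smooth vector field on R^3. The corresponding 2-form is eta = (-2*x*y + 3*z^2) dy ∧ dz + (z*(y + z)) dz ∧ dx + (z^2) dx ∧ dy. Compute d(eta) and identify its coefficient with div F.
d(eta) = (-2*y + 3*z) dx ∧ dy ∧ dz; div F = -2*y + 3*z

For a 2-form in R^3 of the form above, applying d gives a 3-form with coefficient ∂P/∂x + ∂Q/∂y + ∂R/∂z:
  ∂P/∂x = -2*y
  ∂Q/∂y = z
  ∂R/∂z = 2*z
Sum = -2*y + 3*z, which is exactly div F.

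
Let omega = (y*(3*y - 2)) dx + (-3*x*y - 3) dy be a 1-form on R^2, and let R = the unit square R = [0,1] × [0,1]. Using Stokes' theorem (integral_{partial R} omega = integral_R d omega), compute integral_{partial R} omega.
integral_(partial R) omega = -5/2

Stokes: integral_partial_R omega = integral_R d omega with d omega = (∂Q/∂x - ∂P/∂y) dx ∧ dy.
  ∂Q/∂x = -3*y
  ∂P/∂y = 6*y - 2
  integrand = ∂Q/∂x - ∂P/∂y = 2 - 9*y.
Integrating over R: integral_0^1 integral_0^1 (2 - 9*y) dx dy = -5/2.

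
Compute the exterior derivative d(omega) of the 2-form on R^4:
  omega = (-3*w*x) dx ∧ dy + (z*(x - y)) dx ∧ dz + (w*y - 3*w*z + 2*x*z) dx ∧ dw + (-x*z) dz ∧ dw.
d(omega) = (-w - 3*x) dx ∧ dy ∧ dw + (z) dx ∧ dy ∧ dz + (3*w - 2*x - z) dx ∧ dz ∧ dw

For a 2-form omega = sum_{i<j} g_{ij} dx_i ∧ dx_j, the exterior derivative is
  d(omega) = sum_{i<j} d(g_{ij}) ∧ dx_i ∧ dx_j = sum_{i<j, k} (∂g_{ij}/∂x_k) dx_k ∧ dx_i ∧ dx_j.
Expand each term, using dx_k ∧ dx_i ∧ dx_j = sgn(permutation) dx_{(a)} ∧ dx_{(b)} ∧ dx_{(c)} with (a < b < c) sorted:
  d(-3*w*x) includes (∂/∂w)(-3*w*x) dw = (-3*x) dw, which multiplied by dx ∧ dy gives (-3*x) dx ∧ dy ∧ dw
  d(z*(x - y)) includes (∂/∂y)(z*(x - y)) dy = (-z) dy, which multiplied by dx ∧ dz gives (z) dx ∧ dy ∧ dz
  d(w*y - 3*w*z + 2*x*z) includes (∂/∂y)(w*y - 3*w*z + 2*x*z) dy = (w) dy, which multiplied by dx ∧ dw gives (-w) dx ∧ dy ∧ dw
  d(w*y - 3*w*z + 2*x*z) includes (∂/∂z)(w*y - 3*w*z + 2*x*z) dz = (-3*w + 2*x) dz, which multiplied by dx ∧ dw gives (3*w - 2*x) dx ∧ dz ∧ dw
  d(-x*z) includes (∂/∂x)(-x*z) dx = (-z) dx, which multiplied by dz ∧ dw gives (-z) dx ∧ dz ∧ dw
Collecting like 3-forms: d(omega) = (-w - 3*x) dx ∧ dy ∧ dw + (z) dx ∧ dy ∧ dz + (3*w - 2*x - z) dx ∧ dz ∧ dw.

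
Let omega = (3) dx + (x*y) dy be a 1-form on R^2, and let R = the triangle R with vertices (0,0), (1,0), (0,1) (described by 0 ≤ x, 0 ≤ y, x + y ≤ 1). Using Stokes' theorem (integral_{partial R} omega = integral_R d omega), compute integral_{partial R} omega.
integral_(partial R) omega = 1/6

Stokes: integral_partial_R omega = integral_R d omega with d omega = (∂Q/∂x - ∂P/∂y) dx ∧ dy.
  ∂Q/∂x = y
  ∂P/∂y = 0
  integrand = ∂Q/∂x - ∂P/∂y = y.
Integrating over R: integral_0^1 integral_0^{1-x} (y) dy dx = 1/6.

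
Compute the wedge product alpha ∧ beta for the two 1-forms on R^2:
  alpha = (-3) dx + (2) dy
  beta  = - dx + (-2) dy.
alpha ∧ beta = (8) dx ∧ dy

Distribute the wedge, using dx_i ∧ dx_j = -dx_j ∧ dx_i and dx_i ∧ dx_i = 0. For each pair (i, j) with i < j, the coefficient of dx_i ∧ dx_j in alpha ∧ beta is (alpha_i * beta_j - alpha_j * beta_i). Collecting: alpha ∧ beta = (8) dx ∧ dy.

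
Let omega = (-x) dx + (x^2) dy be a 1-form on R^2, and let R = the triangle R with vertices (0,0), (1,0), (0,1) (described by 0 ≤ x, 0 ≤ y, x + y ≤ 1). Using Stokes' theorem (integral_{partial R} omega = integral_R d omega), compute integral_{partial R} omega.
integral_(partial R) omega = 1/3

Stokes: integral_partial_R omega = integral_R d omega with d omega = (∂Q/∂x - ∂P/∂y) dx ∧ dy.
  ∂Q/∂x = 2*x
  ∂P/∂y = 0
  integrand = ∂Q/∂x - ∂P/∂y = 2*x.
Integrating over R: integral_0^1 integral_0^{1-x} (2*x) dy dx = 1/3.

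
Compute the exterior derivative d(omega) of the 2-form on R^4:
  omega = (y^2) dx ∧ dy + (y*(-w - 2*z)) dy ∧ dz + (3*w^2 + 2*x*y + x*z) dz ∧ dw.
d(omega) = (2*x - y) dy ∧ dz ∧ dw + (2*y + z) dx ∧ dz ∧ dw

For a 2-form omega = sum_{i<j} g_{ij} dx_i ∧ dx_j, the exterior derivative is
  d(omega) = sum_{i<j} d(g_{ij}) ∧ dx_i ∧ dx_j = sum_{i<j, k} (∂g_{ij}/∂x_k) dx_k ∧ dx_i ∧ dx_j.
Expand each term, using dx_k ∧ dx_i ∧ dx_j = sgn(permutation) dx_{(a)} ∧ dx_{(b)} ∧ dx_{(c)} with (a < b < c) sorted:
  d(y*(-w - 2*z)) includes (∂/∂w)(y*(-w - 2*z)) dw = (-y) dw, which multiplied by dy ∧ dz gives (-y) dy ∧ dz ∧ dw
  d(3*w^2 + 2*x*y + x*z) includes (∂/∂x)(3*w^2 + 2*x*y + x*z) dx = (2*y + z) dx, which multiplied by dz ∧ dw gives (2*y + z) dx ∧ dz ∧ dw
  d(3*w^2 + 2*x*y + x*z) includes (∂/∂y)(3*w^2 + 2*x*y + x*z) dy = (2*x) dy, which multiplied by dz ∧ dw gives (2*x) dy ∧ dz ∧ dw
Collecting like 3-forms: d(omega) = (2*x - y) dy ∧ dz ∧ dw + (2*y + z) dx ∧ dz ∧ dw.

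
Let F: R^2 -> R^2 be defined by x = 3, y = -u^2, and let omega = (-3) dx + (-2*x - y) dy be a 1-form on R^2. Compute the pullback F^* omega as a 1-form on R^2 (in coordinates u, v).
F^* omega = (2*u*(6 - u^2)) du

Using F^*(f dg) = (f ∘ F) d(g ∘ F), substitute each coordinate x_i by F_i(u, v) in f_i, and replace dx_i by d F_i = (∂F_i/∂u) du + (∂F_i/∂v) dv.
  For the x component: f_1(F) = -3; d F_1 = (0) du + (0) dv
  For the y component: f_2(F) = u^2 - 6; d F_2 = (-2*u) du + (0) dv
Combining and collecting du, dv coefficients:
  coeff of du: 2*u*(6 - u^2)
  coeff of dv: 0
F^* omega = (2*u*(6 - u^2)) du.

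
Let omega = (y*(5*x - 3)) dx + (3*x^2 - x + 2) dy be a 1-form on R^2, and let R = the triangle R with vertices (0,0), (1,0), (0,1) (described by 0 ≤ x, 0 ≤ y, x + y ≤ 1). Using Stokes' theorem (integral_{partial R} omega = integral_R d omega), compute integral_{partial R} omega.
integral_(partial R) omega = 7/6

Stokes: integral_partial_R omega = integral_R d omega with d omega = (∂Q/∂x - ∂P/∂y) dx ∧ dy.
  ∂Q/∂x = 6*x - 1
  ∂P/∂y = 5*x - 3
  integrand = ∂Q/∂x - ∂P/∂y = x + 2.
Integrating over R: integral_0^1 integral_0^{1-x} (x + 2) dy dx = 7/6.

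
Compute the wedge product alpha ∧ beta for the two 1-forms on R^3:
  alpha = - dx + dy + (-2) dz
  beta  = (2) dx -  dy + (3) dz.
alpha ∧ beta = (-1) dx ∧ dy + (1) dx ∧ dz + (1) dy ∧ dz

Distribute the wedge, using dx_i ∧ dx_j = -dx_j ∧ dx_i and dx_i ∧ dx_i = 0. For each pair (i, j) with i < j, the coefficient of dx_i ∧ dx_j in alpha ∧ beta is (alpha_i * beta_j - alpha_j * beta_i). Collecting: alpha ∧ beta = (-1) dx ∧ dy + (1) dx ∧ dz + (1) dy ∧ dz.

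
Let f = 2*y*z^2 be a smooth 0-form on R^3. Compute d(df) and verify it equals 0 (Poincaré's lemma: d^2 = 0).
d(df) = 0

Step 1: df = sum_i (∂f/∂x_i) dx_i = (0) dx + (2*z^2) dy + (4*y*z) dz.
Step 2: Apply d again. Using the 1-form formula, the coefficient of dx ∧ dy in d(df) is ∂^2 f/∂x ∂y - ∂^2 f/∂y ∂x = (0) - (0) = 0 (equality of mixed partials for smooth f).
Similarly for dx ∧ dz and dy ∧ dz — all coefficients vanish. So d(df) = 0.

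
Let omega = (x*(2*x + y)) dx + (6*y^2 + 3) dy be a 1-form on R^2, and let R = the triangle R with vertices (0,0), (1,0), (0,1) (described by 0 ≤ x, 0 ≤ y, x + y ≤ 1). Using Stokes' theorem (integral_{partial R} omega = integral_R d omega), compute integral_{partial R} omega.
integral_(partial R) omega = -1/6

Stokes: integral_partial_R omega = integral_R d omega with d omega = (∂Q/∂x - ∂P/∂y) dx ∧ dy.
  ∂Q/∂x = 0
  ∂P/∂y = x
  integrand = ∂Q/∂x - ∂P/∂y = -x.
Integrating over R: integral_0^1 integral_0^{1-x} (-x) dy dx = -1/6.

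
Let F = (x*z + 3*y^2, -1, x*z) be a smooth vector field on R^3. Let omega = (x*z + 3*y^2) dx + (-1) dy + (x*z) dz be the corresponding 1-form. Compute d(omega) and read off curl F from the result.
d(omega) = (0) dy ∧ dz + (x - z) dz ∧ dx + (-6*y) dx ∧ dy; curl F = (0, x - z, -6*y)

d omega = sum_{i<j} (∂f_j/∂x_i - ∂f_i/∂x_j) dx_i ∧ dx_j. Under the identification (dy ∧ dz, dz ∧ dx, dx ∧ dy) ↔ (e_x, e_y, e_z), the coefficients are exactly the components of curl F. Compute:
  ∂R/∂y - ∂Q/∂z = (0) - (0) = 0
  ∂P/∂z - ∂R/∂x = (x) - (z) = x - z
  ∂Q/∂x - ∂P/∂y = (0) - (6*y) = -6*y.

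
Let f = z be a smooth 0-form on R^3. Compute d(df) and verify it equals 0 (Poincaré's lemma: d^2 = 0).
d(df) = 0

Step 1: df = sum_i (∂f/∂x_i) dx_i = (0) dx + (0) dy + (1) dz.
Step 2: Apply d again. Using the 1-form formula, the coefficient of dx ∧ dy in d(df) is ∂^2 f/∂x ∂y - ∂^2 f/∂y ∂x = (0) - (0) = 0 (equality of mixed partials for smooth f).
Similarly for dx ∧ dz and dy ∧ dz — all coefficients vanish. So d(df) = 0.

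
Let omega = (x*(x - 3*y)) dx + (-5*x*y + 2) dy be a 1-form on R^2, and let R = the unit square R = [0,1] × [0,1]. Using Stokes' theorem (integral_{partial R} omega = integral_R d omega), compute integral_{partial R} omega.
integral_(partial R) omega = -1

Stokes: integral_partial_R omega = integral_R d omega with d omega = (∂Q/∂x - ∂P/∂y) dx ∧ dy.
  ∂Q/∂x = -5*y
  ∂P/∂y = -3*x
  integrand = ∂Q/∂x - ∂P/∂y = 3*x - 5*y.
Integrating over R: integral_0^1 integral_0^1 (3*x - 5*y) dx dy = -1.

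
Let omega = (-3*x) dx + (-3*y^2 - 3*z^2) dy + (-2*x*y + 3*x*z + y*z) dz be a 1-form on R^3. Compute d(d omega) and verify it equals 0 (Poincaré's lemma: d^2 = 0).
d(d omega) = 0

Step 1: d omega = sum_{i<j} (∂f_j/∂x_i - ∂f_i/∂x_j) dx_i ∧ dx_j:
  coeff of dx ∧ dy: 0
  coeff of dx ∧ dz: -2*y + 3*z
  coeff of dy ∧ dz: -2*x + 7*z
Step 2: Apply d again to each 2-form coefficient. The only possible 3-form in R^3 is dx ∧ dy ∧ dz, with coefficient
  ∂(coeff of dy∧dz)/∂x - ∂(coeff of dx∧dz)/∂y + ∂(coeff of dx∧dy)/∂z
  = ∂/∂x (-2*x + 7*z) - ∂/∂y (-2*y + 3*z) + ∂/∂z (0).
Each of these terms simplifies to sums of mixed partials that cancel in pairs. The result is 0 (by equality of mixed partials for smooth functions — Schwarz / Clairaut).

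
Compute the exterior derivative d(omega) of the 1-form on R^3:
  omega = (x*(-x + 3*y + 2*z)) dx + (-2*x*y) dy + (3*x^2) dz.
d(omega) = (-3*x - 2*y) dx ∧ dy + (4*x) dx ∧ dz

For a 1-form omega = sum_i f_i dx_i, the exterior derivative is
  d(omega) = sum_{i < j} (∂f_j/∂x_i - ∂f_i/∂x_j) dx_i ∧ dx_j.
  coefficient of dx ∧ dy: ∂f_2/∂x - ∂f_1/∂y = ∂(-2*x*y)/∂x - ∂(x*(-x + 3*y + 2*z))/∂y = -3*x - 2*y
  coefficient of dx ∧ dz: ∂f_3/∂x - ∂f_1/∂z = ∂(3*x^2)/∂x - ∂(x*(-x + 3*y + 2*z))/∂z = 4*x
Assembling: d(omega) = (-3*x - 2*y) dx ∧ dy + (4*x) dx ∧ dz.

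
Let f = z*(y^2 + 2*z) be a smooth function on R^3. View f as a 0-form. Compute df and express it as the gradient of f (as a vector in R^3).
df = (0) dx + (2*y*z) dy + (y^2 + 4*z) dz; grad f = (0, 2*y*z, y^2 + 4*z)

For a 0-form f, d f = (∂f/∂x) dx + (∂f/∂y) dy + (∂f/∂z) dz. The components of the vector representation are exactly the entries of grad f in Cartesian coordinates:
  ∂f/∂x = 0
  ∂f/∂y = 2*y*z
  ∂f/∂z = y^2 + 4*z.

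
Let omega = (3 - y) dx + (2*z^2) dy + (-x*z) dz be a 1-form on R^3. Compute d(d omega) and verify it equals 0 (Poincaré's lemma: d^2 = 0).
d(d omega) = 0

Step 1: d omega = sum_{i<j} (∂f_j/∂x_i - ∂f_i/∂x_j) dx_i ∧ dx_j:
  coeff of dx ∧ dy: 1
  coeff of dx ∧ dz: -z
  coeff of dy ∧ dz: -4*z
Step 2: Apply d again to each 2-form coefficient. The only possible 3-form in R^3 is dx ∧ dy ∧ dz, with coefficient
  ∂(coeff of dy∧dz)/∂x - ∂(coeff of dx∧dz)/∂y + ∂(coeff of dx∧dy)/∂z
  = ∂/∂x (-4*z) - ∂/∂y (-z) + ∂/∂z (1).
Each of these terms simplifies to sums of mixed partials that cancel in pairs. The result is 0 (by equality of mixed partials for smooth functions — Schwarz / Clairaut).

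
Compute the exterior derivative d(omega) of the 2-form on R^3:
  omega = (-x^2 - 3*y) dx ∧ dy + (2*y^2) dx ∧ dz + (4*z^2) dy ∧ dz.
d(omega) = (-4*y) dx ∧ dy ∧ dz

For a 2-form omega = sum_{i<j} g_{ij} dx_i ∧ dx_j, the exterior derivative is
  d(omega) = sum_{i<j} d(g_{ij}) ∧ dx_i ∧ dx_j = sum_{i<j, k} (∂g_{ij}/∂x_k) dx_k ∧ dx_i ∧ dx_j.
Expand each term, using dx_k ∧ dx_i ∧ dx_j = sgn(permutation) dx_{(a)} ∧ dx_{(b)} ∧ dx_{(c)} with (a < b < c) sorted:
  d(2*y^2) includes (∂/∂y)(2*y^2) dy = (4*y) dy, which multiplied by dx ∧ dz gives (-4*y) dx ∧ dy ∧ dz
Collecting like 3-forms: d(omega) = (-4*y) dx ∧ dy ∧ dz.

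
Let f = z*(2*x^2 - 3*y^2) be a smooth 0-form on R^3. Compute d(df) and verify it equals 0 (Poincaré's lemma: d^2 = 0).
d(df) = 0

Step 1: df = sum_i (∂f/∂x_i) dx_i = (4*x*z) dx + (-6*y*z) dy + (2*x^2 - 3*y^2) dz.
Step 2: Apply d again. Using the 1-form formula, the coefficient of dx ∧ dy in d(df) is ∂^2 f/∂x ∂y - ∂^2 f/∂y ∂x = (0) - (0) = 0 (equality of mixed partials for smooth f).
Similarly for dx ∧ dz and dy ∧ dz — all coefficients vanish. So d(df) = 0.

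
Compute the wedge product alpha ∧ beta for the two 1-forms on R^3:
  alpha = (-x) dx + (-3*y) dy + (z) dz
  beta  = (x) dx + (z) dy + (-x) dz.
alpha ∧ beta = (x*(3*y - z)) dx ∧ dy + (x*(x - z)) dx ∧ dz + (3*x*y - z^2) dy ∧ dz

Distribute the wedge, using dx_i ∧ dx_j = -dx_j ∧ dx_i and dx_i ∧ dx_i = 0. For each pair (i, j) with i < j, the coefficient of dx_i ∧ dx_j in alpha ∧ beta is (alpha_i * beta_j - alpha_j * beta_i). Collecting: alpha ∧ beta = (x*(3*y - z)) dx ∧ dy + (x*(x - z)) dx ∧ dz + (3*x*y - z^2) dy ∧ dz.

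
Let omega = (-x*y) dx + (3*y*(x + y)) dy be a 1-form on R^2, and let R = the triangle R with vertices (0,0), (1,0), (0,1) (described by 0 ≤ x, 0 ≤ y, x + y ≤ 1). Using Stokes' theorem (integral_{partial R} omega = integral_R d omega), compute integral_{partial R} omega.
integral_(partial R) omega = 2/3

Stokes: integral_partial_R omega = integral_R d omega with d omega = (∂Q/∂x - ∂P/∂y) dx ∧ dy.
  ∂Q/∂x = 3*y
  ∂P/∂y = -x
  integrand = ∂Q/∂x - ∂P/∂y = x + 3*y.
Integrating over R: integral_0^1 integral_0^{1-x} (x + 3*y) dy dx = 2/3.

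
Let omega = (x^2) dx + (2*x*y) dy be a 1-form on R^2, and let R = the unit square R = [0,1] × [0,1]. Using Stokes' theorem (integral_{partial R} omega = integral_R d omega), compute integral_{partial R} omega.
integral_(partial R) omega = 1

Stokes: integral_partial_R omega = integral_R d omega with d omega = (∂Q/∂x - ∂P/∂y) dx ∧ dy.
  ∂Q/∂x = 2*y
  ∂P/∂y = 0
  integrand = ∂Q/∂x - ∂P/∂y = 2*y.
Integrating over R: integral_0^1 integral_0^1 (2*y) dx dy = 1.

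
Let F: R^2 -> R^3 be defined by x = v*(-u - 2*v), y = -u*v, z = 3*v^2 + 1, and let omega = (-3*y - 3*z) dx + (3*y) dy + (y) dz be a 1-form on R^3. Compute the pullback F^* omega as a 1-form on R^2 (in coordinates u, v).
F^* omega = (9*v^3 + 3*v) du + (-9*u*v^2 + 3*u + 36*v^3 + 12*v) dv

Using F^*(f dg) = (f ∘ F) d(g ∘ F), substitute each coordinate x_i by F_i(u, v) in f_i, and replace dx_i by d F_i = (∂F_i/∂u) du + (∂F_i/∂v) dv.
  For the x component: f_1(F) = 3*u*v - 9*v^2 - 3; d F_1 = (-v) du + (-u - 4*v) dv
  For the y component: f_2(F) = -3*u*v; d F_2 = (-v) du + (-u) dv
  For the z component: f_3(F) = -u*v; d F_3 = (0) du + (6*v) dv
Combining and collecting du, dv coefficients:
  coeff of du: 9*v^3 + 3*v
  coeff of dv: -9*u*v^2 + 3*u + 36*v^3 + 12*v
F^* omega = (9*v^3 + 3*v) du + (-9*u*v^2 + 3*u + 36*v^3 + 12*v) dv.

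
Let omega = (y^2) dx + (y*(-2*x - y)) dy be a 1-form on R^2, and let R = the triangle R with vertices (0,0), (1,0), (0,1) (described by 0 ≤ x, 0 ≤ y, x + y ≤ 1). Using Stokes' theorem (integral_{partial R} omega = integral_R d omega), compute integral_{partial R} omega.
integral_(partial R) omega = -2/3

Stokes: integral_partial_R omega = integral_R d omega with d omega = (∂Q/∂x - ∂P/∂y) dx ∧ dy.
  ∂Q/∂x = -2*y
  ∂P/∂y = 2*y
  integrand = ∂Q/∂x - ∂P/∂y = -4*y.
Integrating over R: integral_0^1 integral_0^{1-x} (-4*y) dy dx = -2/3.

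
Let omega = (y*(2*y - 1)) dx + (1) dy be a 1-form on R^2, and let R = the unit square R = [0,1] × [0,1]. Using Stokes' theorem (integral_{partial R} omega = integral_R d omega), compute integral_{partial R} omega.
integral_(partial R) omega = -1

Stokes: integral_partial_R omega = integral_R d omega with d omega = (∂Q/∂x - ∂P/∂y) dx ∧ dy.
  ∂Q/∂x = 0
  ∂P/∂y = 4*y - 1
  integrand = ∂Q/∂x - ∂P/∂y = 1 - 4*y.
Integrating over R: integral_0^1 integral_0^1 (1 - 4*y) dx dy = -1.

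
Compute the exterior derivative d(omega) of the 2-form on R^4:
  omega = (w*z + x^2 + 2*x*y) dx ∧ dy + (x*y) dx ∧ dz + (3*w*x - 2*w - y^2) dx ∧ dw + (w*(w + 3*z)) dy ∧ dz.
d(omega) = (w - x) dx ∧ dy ∧ dz + (2*y + z) dx ∧ dy ∧ dw + (2*w + 3*z) dy ∧ dz ∧ dw

For a 2-form omega = sum_{i<j} g_{ij} dx_i ∧ dx_j, the exterior derivative is
  d(omega) = sum_{i<j} d(g_{ij}) ∧ dx_i ∧ dx_j = sum_{i<j, k} (∂g_{ij}/∂x_k) dx_k ∧ dx_i ∧ dx_j.
Expand each term, using dx_k ∧ dx_i ∧ dx_j = sgn(permutation) dx_{(a)} ∧ dx_{(b)} ∧ dx_{(c)} with (a < b < c) sorted:
  d(w*z + x^2 + 2*x*y) includes (∂/∂z)(w*z + x^2 + 2*x*y) dz = (w) dz, which multiplied by dx ∧ dy gives (w) dx ∧ dy ∧ dz
  d(w*z + x^2 + 2*x*y) includes (∂/∂w)(w*z + x^2 + 2*x*y) dw = (z) dw, which multiplied by dx ∧ dy gives (z) dx ∧ dy ∧ dw
  d(x*y) includes (∂/∂y)(x*y) dy = (x) dy, which multiplied by dx ∧ dz gives (-x) dx ∧ dy ∧ dz
  d(3*w*x - 2*w - y^2) includes (∂/∂y)(3*w*x - 2*w - y^2) dy = (-2*y) dy, which multiplied by dx ∧ dw gives (2*y) dx ∧ dy ∧ dw
  d(w*(w + 3*z)) includes (∂/∂w)(w*(w + 3*z)) dw = (2*w + 3*z) dw, which multiplied by dy ∧ dz gives (2*w + 3*z) dy ∧ dz ∧ dw
Collecting like 3-forms: d(omega) = (w - x) dx ∧ dy ∧ dz + (2*y + z) dx ∧ dy ∧ dw + (2*w + 3*z) dy ∧ dz ∧ dw.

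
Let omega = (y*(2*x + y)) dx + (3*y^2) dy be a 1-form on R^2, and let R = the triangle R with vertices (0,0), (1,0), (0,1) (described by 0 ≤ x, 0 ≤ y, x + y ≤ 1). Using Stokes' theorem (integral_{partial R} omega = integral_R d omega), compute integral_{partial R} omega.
integral_(partial R) omega = -2/3

Stokes: integral_partial_R omega = integral_R d omega with d omega = (∂Q/∂x - ∂P/∂y) dx ∧ dy.
  ∂Q/∂x = 0
  ∂P/∂y = 2*x + 2*y
  integrand = ∂Q/∂x - ∂P/∂y = -2*x - 2*y.
Integrating over R: integral_0^1 integral_0^{1-x} (-2*x - 2*y) dy dx = -2/3.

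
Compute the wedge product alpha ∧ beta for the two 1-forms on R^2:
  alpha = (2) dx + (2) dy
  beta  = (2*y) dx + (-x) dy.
alpha ∧ beta = (-2*x - 4*y) dx ∧ dy

Distribute the wedge, using dx_i ∧ dx_j = -dx_j ∧ dx_i and dx_i ∧ dx_i = 0. For each pair (i, j) with i < j, the coefficient of dx_i ∧ dx_j in alpha ∧ beta is (alpha_i * beta_j - alpha_j * beta_i). Collecting: alpha ∧ beta = (-2*x - 4*y) dx ∧ dy.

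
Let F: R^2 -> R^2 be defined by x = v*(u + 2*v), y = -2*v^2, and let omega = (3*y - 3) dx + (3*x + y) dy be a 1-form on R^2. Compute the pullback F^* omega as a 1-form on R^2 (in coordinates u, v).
F^* omega = (-6*v^3 - 3*v) du + (-18*u*v^2 - 3*u - 40*v^3 - 12*v) dv

Using F^*(f dg) = (f ∘ F) d(g ∘ F), substitute each coordinate x_i by F_i(u, v) in f_i, and replace dx_i by d F_i = (∂F_i/∂u) du + (∂F_i/∂v) dv.
  For the x component: f_1(F) = -6*v^2 - 3; d F_1 = (v) du + (u + 4*v) dv
  For the y component: f_2(F) = v*(3*u + 4*v); d F_2 = (0) du + (-4*v) dv
Combining and collecting du, dv coefficients:
  coeff of du: -6*v^3 - 3*v
  coeff of dv: -18*u*v^2 - 3*u - 40*v^3 - 12*v
F^* omega = (-6*v^3 - 3*v) du + (-18*u*v^2 - 3*u - 40*v^3 - 12*v) dv.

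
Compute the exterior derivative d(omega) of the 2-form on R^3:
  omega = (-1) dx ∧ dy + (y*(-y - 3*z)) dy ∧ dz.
d(omega) = 0

For a 2-form omega = sum_{i<j} g_{ij} dx_i ∧ dx_j, the exterior derivative is
  d(omega) = sum_{i<j} d(g_{ij}) ∧ dx_i ∧ dx_j = sum_{i<j, k} (∂g_{ij}/∂x_k) dx_k ∧ dx_i ∧ dx_j.
Expand each term, using dx_k ∧ dx_i ∧ dx_j = sgn(permutation) dx_{(a)} ∧ dx_{(b)} ∧ dx_{(c)} with (a < b < c) sorted:

Collecting like 3-forms: d(omega) = 0.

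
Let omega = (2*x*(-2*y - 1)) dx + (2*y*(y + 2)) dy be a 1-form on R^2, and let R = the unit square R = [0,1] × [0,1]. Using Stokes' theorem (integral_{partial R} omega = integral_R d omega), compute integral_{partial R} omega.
integral_(partial R) omega = 2

Stokes: integral_partial_R omega = integral_R d omega with d omega = (∂Q/∂x - ∂P/∂y) dx ∧ dy.
  ∂Q/∂x = 0
  ∂P/∂y = -4*x
  integrand = ∂Q/∂x - ∂P/∂y = 4*x.
Integrating over R: integral_0^1 integral_0^1 (4*x) dx dy = 2.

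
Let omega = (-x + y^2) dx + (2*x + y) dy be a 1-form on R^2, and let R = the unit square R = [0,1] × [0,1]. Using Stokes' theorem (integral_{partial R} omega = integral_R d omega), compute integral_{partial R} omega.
integral_(partial R) omega = 1

Stokes: integral_partial_R omega = integral_R d omega with d omega = (∂Q/∂x - ∂P/∂y) dx ∧ dy.
  ∂Q/∂x = 2
  ∂P/∂y = 2*y
  integrand = ∂Q/∂x - ∂P/∂y = 2 - 2*y.
Integrating over R: integral_0^1 integral_0^1 (2 - 2*y) dx dy = 1.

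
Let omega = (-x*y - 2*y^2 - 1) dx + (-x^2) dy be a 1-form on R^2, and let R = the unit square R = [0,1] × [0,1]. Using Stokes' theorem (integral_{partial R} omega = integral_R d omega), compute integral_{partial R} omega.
integral_(partial R) omega = 3/2

Stokes: integral_partial_R omega = integral_R d omega with d omega = (∂Q/∂x - ∂P/∂y) dx ∧ dy.
  ∂Q/∂x = -2*x
  ∂P/∂y = -x - 4*y
  integrand = ∂Q/∂x - ∂P/∂y = -x + 4*y.
Integrating over R: integral_0^1 integral_0^1 (-x + 4*y) dx dy = 3/2.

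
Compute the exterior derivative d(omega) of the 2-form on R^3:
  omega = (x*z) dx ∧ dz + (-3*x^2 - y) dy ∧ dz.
d(omega) = (-6*x) dx ∧ dy ∧ dz

For a 2-form omega = sum_{i<j} g_{ij} dx_i ∧ dx_j, the exterior derivative is
  d(omega) = sum_{i<j} d(g_{ij}) ∧ dx_i ∧ dx_j = sum_{i<j, k} (∂g_{ij}/∂x_k) dx_k ∧ dx_i ∧ dx_j.
Expand each term, using dx_k ∧ dx_i ∧ dx_j = sgn(permutation) dx_{(a)} ∧ dx_{(b)} ∧ dx_{(c)} with (a < b < c) sorted:
  d(-3*x^2 - y) includes (∂/∂x)(-3*x^2 - y) dx = (-6*x) dx, which multiplied by dy ∧ dz gives (-6*x) dx ∧ dy ∧ dz
Collecting like 3-forms: d(omega) = (-6*x) dx ∧ dy ∧ dz.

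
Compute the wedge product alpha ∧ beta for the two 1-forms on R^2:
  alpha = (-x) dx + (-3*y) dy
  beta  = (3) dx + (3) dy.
alpha ∧ beta = (-3*x + 9*y) dx ∧ dy

Distribute the wedge, using dx_i ∧ dx_j = -dx_j ∧ dx_i and dx_i ∧ dx_i = 0. For each pair (i, j) with i < j, the coefficient of dx_i ∧ dx_j in alpha ∧ beta is (alpha_i * beta_j - alpha_j * beta_i). Collecting: alpha ∧ beta = (-3*x + 9*y) dx ∧ dy.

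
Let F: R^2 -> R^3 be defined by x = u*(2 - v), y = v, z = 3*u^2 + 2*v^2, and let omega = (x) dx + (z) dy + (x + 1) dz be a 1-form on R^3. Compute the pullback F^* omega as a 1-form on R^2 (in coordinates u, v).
F^* omega = (u*(-6*u*v + 12*u + v^2 - 4*v + 10)) du + (u^2*v + u^2 - 4*u*v^2 + 8*u*v + 2*v^2 + 4*v) dv

Using F^*(f dg) = (f ∘ F) d(g ∘ F), substitute each coordinate x_i by F_i(u, v) in f_i, and replace dx_i by d F_i = (∂F_i/∂u) du + (∂F_i/∂v) dv.
  For the x component: f_1(F) = u*(2 - v); d F_1 = (2 - v) du + (-u) dv
  For the y component: f_2(F) = 3*u^2 + 2*v^2; d F_2 = (0) du + (1) dv
  For the z component: f_3(F) = -u*v + 2*u + 1; d F_3 = (6*u) du + (4*v) dv
Combining and collecting du, dv coefficients:
  coeff of du: u*(-6*u*v + 12*u + v^2 - 4*v + 10)
  coeff of dv: u^2*v + u^2 - 4*u*v^2 + 8*u*v + 2*v^2 + 4*v
F^* omega = (u*(-6*u*v + 12*u + v^2 - 4*v + 10)) du + (u^2*v + u^2 - 4*u*v^2 + 8*u*v + 2*v^2 + 4*v) dv.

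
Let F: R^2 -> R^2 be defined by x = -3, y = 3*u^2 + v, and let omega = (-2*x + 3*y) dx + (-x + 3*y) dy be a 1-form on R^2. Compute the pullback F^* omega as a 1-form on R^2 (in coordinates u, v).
F^* omega = (18*u*(3*u^2 + v + 1)) du + (9*u^2 + 3*v + 3) dv

Using F^*(f dg) = (f ∘ F) d(g ∘ F), substitute each coordinate x_i by F_i(u, v) in f_i, and replace dx_i by d F_i = (∂F_i/∂u) du + (∂F_i/∂v) dv.
  For the x component: f_1(F) = 9*u^2 + 3*v + 6; d F_1 = (0) du + (0) dv
  For the y component: f_2(F) = 9*u^2 + 3*v + 3; d F_2 = (6*u) du + (1) dv
Combining and collecting du, dv coefficients:
  coeff of du: 18*u*(3*u^2 + v + 1)
  coeff of dv: 9*u^2 + 3*v + 3
F^* omega = (18*u*(3*u^2 + v + 1)) du + (9*u^2 + 3*v + 3) dv.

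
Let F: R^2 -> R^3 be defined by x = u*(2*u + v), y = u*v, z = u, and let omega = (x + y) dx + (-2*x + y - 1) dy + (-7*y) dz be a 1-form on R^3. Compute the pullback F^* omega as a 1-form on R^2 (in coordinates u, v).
F^* omega = (8*u^3 + 6*u^2*v + u*v^2 - 7*u*v - v) du + (u*(-2*u^2 + u*v - 1)) dv

Using F^*(f dg) = (f ∘ F) d(g ∘ F), substitute each coordinate x_i by F_i(u, v) in f_i, and replace dx_i by d F_i = (∂F_i/∂u) du + (∂F_i/∂v) dv.
  For the x component: f_1(F) = 2*u*(u + v); d F_1 = (4*u + v) du + (u) dv
  For the y component: f_2(F) = -4*u^2 - u*v - 1; d F_2 = (v) du + (u) dv
  For the z component: f_3(F) = -7*u*v; d F_3 = (1) du + (0) dv
Combining and collecting du, dv coefficients:
  coeff of du: 8*u^3 + 6*u^2*v + u*v^2 - 7*u*v - v
  coeff of dv: u*(-2*u^2 + u*v - 1)
F^* omega = (8*u^3 + 6*u^2*v + u*v^2 - 7*u*v - v) du + (u*(-2*u^2 + u*v - 1)) dv.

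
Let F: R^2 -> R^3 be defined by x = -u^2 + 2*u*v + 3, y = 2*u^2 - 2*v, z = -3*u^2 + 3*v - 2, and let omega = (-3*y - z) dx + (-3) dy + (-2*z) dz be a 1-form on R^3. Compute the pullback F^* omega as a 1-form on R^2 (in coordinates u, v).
F^* omega = (-30*u^3 - 6*u^2*v + 30*u*v - 40*u + 6*v^2 + 4*v) du + (-6*u^3 + 18*u^2 + 6*u*v + 4*u - 18*v + 18) dv

Using F^*(f dg) = (f ∘ F) d(g ∘ F), substitute each coordinate x_i by F_i(u, v) in f_i, and replace dx_i by d F_i = (∂F_i/∂u) du + (∂F_i/∂v) dv.
  For the x component: f_1(F) = -3*u^2 + 3*v + 2; d F_1 = (-2*u + 2*v) du + (2*u) dv
  For the y component: f_2(F) = -3; d F_2 = (4*u) du + (-2) dv
  For the z component: f_3(F) = 6*u^2 - 6*v + 4; d F_3 = (-6*u) du + (3) dv
Combining and collecting du, dv coefficients:
  coeff of du: -30*u^3 - 6*u^2*v + 30*u*v - 40*u + 6*v^2 + 4*v
  coeff of dv: -6*u^3 + 18*u^2 + 6*u*v + 4*u - 18*v + 18
F^* omega = (-30*u^3 - 6*u^2*v + 30*u*v - 40*u + 6*v^2 + 4*v) du + (-6*u^3 + 18*u^2 + 6*u*v + 4*u - 18*v + 18) dv.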